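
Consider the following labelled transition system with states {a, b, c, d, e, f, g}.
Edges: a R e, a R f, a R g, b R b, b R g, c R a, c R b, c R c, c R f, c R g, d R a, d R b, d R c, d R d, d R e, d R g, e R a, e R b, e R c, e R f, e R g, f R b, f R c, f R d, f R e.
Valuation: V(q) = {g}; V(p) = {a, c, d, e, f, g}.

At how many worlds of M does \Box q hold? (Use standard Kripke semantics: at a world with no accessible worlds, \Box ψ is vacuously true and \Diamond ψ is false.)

1

Let φ = \Box q. Evaluate φ at each world:
  a (successors {e, f, g}): φ is false.
  b (successors {b, g}): φ is false.
  c (successors {a, b, c, f, g}): φ is false.
  d (successors {a, b, c, d, e, g}): φ is false.
  e (successors {a, b, c, f, g}): φ is false.
  f (successors {b, c, d, e}): φ is false.
  g (successors ∅): φ is true.
For instance, at d:
  At d: \Box q requires q at every successor {a, b, c, d, e, g}.
    q fails at a, so \Box q is false at d.
Satisfying worlds: {g}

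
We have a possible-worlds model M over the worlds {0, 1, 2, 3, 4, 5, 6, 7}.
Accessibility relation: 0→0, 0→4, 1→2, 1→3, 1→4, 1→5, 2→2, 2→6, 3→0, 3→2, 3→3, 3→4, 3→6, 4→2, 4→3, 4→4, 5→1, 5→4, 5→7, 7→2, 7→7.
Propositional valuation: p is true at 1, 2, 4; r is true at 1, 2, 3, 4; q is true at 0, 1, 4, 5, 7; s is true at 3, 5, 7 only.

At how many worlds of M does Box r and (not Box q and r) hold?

1

Let φ = Box r and (not Box q and r). Evaluate φ at each world:
  0 (successors {0, 4}): φ is false.
  1 (successors {2, 3, 4, 5}): φ is false.
  2 (successors {2, 6}): φ is false.
  3 (successors {0, 2, 3, 4, 6}): φ is false.
  4 (successors {2, 3, 4}): φ is true.
  5 (successors {1, 4, 7}): φ is false.
  6 (successors ∅): φ is false.
  7 (successors {2, 7}): φ is false.
For instance, at 3:
  At 3: Box r is false, not Box q and r is true, so Box r and (not Box q and r) is false.
    At 3: Box r requires r at every successor {0, 2, 3, 4, 6}.
      r fails at 0, so Box r is false at 3.
    At 3: not Box q is true, r is true, so not Box q and r is true.
      At 3: Box q is false, so not Box q is true.
Satisfying worlds: {4}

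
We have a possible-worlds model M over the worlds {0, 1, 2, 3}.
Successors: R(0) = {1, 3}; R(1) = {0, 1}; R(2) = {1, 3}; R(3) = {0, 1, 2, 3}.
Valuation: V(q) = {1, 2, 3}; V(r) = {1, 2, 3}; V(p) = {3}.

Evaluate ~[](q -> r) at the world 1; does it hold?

At 1: [](q -> r) is true, so ~[](q -> r) is false.
  At 1: [](q -> r) requires q -> r at every successor {0, 1}.
    At 0: q -> r is true.
    At 1: q -> r is true.
  So [](q -> r) is true at 1.

No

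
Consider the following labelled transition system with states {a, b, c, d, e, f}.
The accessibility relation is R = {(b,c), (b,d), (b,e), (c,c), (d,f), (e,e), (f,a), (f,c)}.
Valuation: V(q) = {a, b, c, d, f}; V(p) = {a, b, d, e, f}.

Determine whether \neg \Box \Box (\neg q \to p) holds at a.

Recall that \Box ψ holds at a world iff ψ holds at every accessible world, and \Diamond ψ holds iff ψ holds at some accessible world.
At a: \Box \Box (\neg q \to p) is true, so \neg \Box \Box (\neg q \to p) is false.
  At a: no accessible worlds, so \Box \Box (\neg q \to p) holds vacuously.

No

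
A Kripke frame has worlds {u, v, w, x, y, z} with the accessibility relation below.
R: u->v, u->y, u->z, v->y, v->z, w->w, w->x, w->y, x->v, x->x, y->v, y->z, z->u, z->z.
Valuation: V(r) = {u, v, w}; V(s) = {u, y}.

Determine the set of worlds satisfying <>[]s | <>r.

Let φ = <>[]s | <>r. Evaluate φ at each world:
  u (successors {v, y, z}): φ is true.
  v (successors {y, z}): φ is false.
  w (successors {w, x, y}): φ is true.
  x (successors {v, x}): φ is true.
  y (successors {v, z}): φ is true.
  z (successors {u, z}): φ is true.
For instance, at z:
  At z: <>[]s is false, <>r is true, so <>[]s | <>r is true.
    At z: <>[]s requires []s at some successor in {u, z}.
      At u: []s is false.
      At z: []s is false.
    So <>[]s is false at z.
    At z: <>r requires r at some successor in {u, z}.
      r holds at u, so <>r is true at z.
Satisfying worlds: {u, w, x, y, z}

u, w, x, y, z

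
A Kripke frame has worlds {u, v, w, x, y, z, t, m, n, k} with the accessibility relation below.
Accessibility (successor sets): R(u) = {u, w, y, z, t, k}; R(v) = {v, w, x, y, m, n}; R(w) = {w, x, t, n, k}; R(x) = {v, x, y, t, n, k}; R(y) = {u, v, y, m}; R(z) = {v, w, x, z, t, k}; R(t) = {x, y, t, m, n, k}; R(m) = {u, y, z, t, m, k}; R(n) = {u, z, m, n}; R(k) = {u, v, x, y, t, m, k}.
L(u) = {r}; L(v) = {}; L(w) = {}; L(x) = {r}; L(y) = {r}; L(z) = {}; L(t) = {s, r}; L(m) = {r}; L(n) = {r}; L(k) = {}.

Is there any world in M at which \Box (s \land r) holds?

No

Let φ = \Box (s \land r). Evaluate φ at each world:
  u (successors {u, w, y, z, t, k}): φ is false.
  v (successors {v, w, x, y, m, n}): φ is false.
  w (successors {w, x, t, n, k}): φ is false.
  x (successors {v, x, y, t, n, k}): φ is false.
  y (successors {u, v, y, m}): φ is false.
  z (successors {v, w, x, z, t, k}): φ is false.
  t (successors {x, y, t, m, n, k}): φ is false.
  m (successors {u, y, z, t, m, k}): φ is false.
  n (successors {u, z, m, n}): φ is false.
  k (successors {u, v, x, y, t, m, k}): φ is false.
For instance, at v:
  At v: \Box (s \land r) requires s \land r at every successor {v, w, x, y, m, n}.
    s \land r fails at v, so \Box (s \land r) is false at v.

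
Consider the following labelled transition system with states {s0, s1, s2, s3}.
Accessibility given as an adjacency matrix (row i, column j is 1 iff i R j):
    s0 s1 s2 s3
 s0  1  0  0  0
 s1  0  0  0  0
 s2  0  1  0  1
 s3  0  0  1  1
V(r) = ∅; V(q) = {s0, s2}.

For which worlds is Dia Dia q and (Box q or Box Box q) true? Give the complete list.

s0

Let φ = Dia Dia q and (Box q or Box Box q). Evaluate φ at each world:
  s0 (successors {s0}): φ is true.
  s1 (successors ∅): φ is false.
  s2 (successors {s1, s3}): φ is false.
  s3 (successors {s2, s3}): φ is false.
For instance, at s2:
  At s2: Dia Dia q is true, Box q or Box Box q is false, so Dia Dia q and (Box q or Box Box q) is false.
    At s2: Dia Dia q requires Dia q at some successor in {s1, s3}.
      Dia q holds at s3, so Dia Dia q is true at s2.
    At s2: Box q is false, Box Box q is false, so Box q or Box Box q is false.
      At s2: Box q requires q at every successor {s1, s3}.
        q fails at s1, so Box q is false at s2.
      At s2: Box Box q requires Box q at every successor {s1, s3}.
        Box q fails at s3, so Box Box q is false at s2.
Satisfying worlds: {s0}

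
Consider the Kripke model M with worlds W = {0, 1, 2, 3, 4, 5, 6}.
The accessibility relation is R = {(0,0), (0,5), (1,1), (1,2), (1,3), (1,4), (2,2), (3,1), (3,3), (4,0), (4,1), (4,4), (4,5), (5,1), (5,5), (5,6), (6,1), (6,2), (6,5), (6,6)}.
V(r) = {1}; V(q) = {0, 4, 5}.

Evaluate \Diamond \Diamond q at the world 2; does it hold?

At 2: \Diamond \Diamond q requires \Diamond q at some successor in {2}.
  At 2: \Diamond q is false.
So \Diamond \Diamond q is false at 2.

No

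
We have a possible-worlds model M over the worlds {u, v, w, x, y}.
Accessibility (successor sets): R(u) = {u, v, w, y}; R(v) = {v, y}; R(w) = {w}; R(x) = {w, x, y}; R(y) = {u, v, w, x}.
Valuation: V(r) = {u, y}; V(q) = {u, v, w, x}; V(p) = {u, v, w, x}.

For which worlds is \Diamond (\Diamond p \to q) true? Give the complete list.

Let φ = \Diamond (\Diamond p \to q). Evaluate φ at each world:
  u (successors {u, v, w, y}): φ is true.
  v (successors {v, y}): φ is true.
  w (successors {w}): φ is true.
  x (successors {w, x, y}): φ is true.
  y (successors {u, v, w, x}): φ is true.
For instance, at w:
  At w: \Diamond (\Diamond p \to q) requires \Diamond p \to q at some successor in {w}.
    \Diamond p \to q holds at w, so \Diamond (\Diamond p \to q) is true at w.
      At w: \Diamond p is true, q is true, so \Diamond p \to q is true.
Satisfying worlds: {u, v, w, x, y}

u, v, w, x, y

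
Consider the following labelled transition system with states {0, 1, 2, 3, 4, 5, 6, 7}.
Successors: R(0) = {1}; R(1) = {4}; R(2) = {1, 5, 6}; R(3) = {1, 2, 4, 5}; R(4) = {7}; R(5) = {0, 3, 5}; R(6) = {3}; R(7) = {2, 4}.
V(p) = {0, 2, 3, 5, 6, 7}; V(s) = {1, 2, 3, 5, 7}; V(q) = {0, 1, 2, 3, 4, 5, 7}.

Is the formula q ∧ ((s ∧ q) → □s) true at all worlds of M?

No

Recall that □ψ holds at a world iff ψ holds at every accessible world, and ◇ψ holds iff ψ holds at some accessible world.
Let φ = q ∧ ((s ∧ q) → □s). Evaluate φ at each world:
  0 (successors {1}): φ is true.
  1 (successors {4}): φ is false.
  2 (successors {1, 5, 6}): φ is false.
  3 (successors {1, 2, 4, 5}): φ is false.
  4 (successors {7}): φ is true.
  5 (successors {0, 3, 5}): φ is false.
  6 (successors {3}): φ is false.
  7 (successors {2, 4}): φ is false.
Detail at 1 (counterexample):
  At 1: q is true, (s ∧ q) → □s is false, so q ∧ ((s ∧ q) → □s) is false.
    At 1: s ∧ q is true, □s is false, so (s ∧ q) → □s is false.
      At 1: □s requires s at every successor {4}.
        s fails at 4, so □s is false at 1.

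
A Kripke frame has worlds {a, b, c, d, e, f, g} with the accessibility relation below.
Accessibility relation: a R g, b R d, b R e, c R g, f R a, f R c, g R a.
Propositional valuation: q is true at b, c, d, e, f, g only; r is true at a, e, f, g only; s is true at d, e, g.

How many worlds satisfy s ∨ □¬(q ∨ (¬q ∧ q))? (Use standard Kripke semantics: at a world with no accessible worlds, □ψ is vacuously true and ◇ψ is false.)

Let φ = s ∨ □¬(q ∨ (¬q ∧ q)). Evaluate φ at each world:
  a (successors {g}): φ is false.
  b (successors {d, e}): φ is false.
  c (successors {g}): φ is false.
  d (successors ∅): φ is true.
  e (successors ∅): φ is true.
  f (successors {a, c}): φ is false.
  g (successors {a}): φ is true.
For instance, at a:
  At a: s is false, □¬(q ∨ (¬q ∧ q)) is false, so s ∨ □¬(q ∨ (¬q ∧ q)) is false.
    At a: □¬(q ∨ (¬q ∧ q)) requires ¬(q ∨ (¬q ∧ q)) at every successor {g}.
      ¬(q ∨ (¬q ∧ q)) fails at g, so □¬(q ∨ (¬q ∧ q)) is false at a.
Satisfying worlds: {d, e, g}

3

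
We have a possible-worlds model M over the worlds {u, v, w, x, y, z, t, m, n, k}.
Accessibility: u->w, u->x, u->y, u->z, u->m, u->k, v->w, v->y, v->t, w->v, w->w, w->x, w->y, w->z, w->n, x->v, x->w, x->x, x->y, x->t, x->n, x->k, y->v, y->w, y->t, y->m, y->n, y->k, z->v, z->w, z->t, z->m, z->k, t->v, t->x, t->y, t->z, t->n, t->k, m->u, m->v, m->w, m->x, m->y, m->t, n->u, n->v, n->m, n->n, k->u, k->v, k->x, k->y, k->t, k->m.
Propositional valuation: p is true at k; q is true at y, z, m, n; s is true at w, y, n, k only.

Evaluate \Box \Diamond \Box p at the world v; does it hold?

Recall that \Box ψ holds at a world iff ψ holds at every accessible world, and \Diamond ψ holds iff ψ holds at some accessible world.
At v: \Box \Diamond \Box p requires \Diamond \Box p at every successor {w, y, t}.
  \Diamond \Box p fails at w, so \Box \Diamond \Box p is false at v.
    At w: \Diamond \Box p requires \Box p at some successor in {v, w, x, y, z, n}.
      At v: \Box p is false.
      At w: \Box p is false.
      At x: \Box p is false.
      At y: \Box p is false.
      At z: \Box p is false.
      At n: \Box p is false.
    So \Diamond \Box p is false at w.

No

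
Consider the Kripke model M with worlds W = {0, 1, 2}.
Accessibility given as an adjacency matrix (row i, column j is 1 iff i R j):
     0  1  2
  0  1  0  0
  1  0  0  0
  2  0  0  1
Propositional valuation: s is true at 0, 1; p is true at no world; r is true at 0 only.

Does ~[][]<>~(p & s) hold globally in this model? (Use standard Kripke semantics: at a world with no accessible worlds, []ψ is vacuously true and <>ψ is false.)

Let φ = ~[][]<>~(p & s). Evaluate φ at each world:
  0 (successors {0}): φ is false.
  1 (successors ∅): φ is false.
  2 (successors {2}): φ is false.
Detail at 0 (counterexample):
  At 0: [][]<>~(p & s) is true, so ~[][]<>~(p & s) is false.
    At 0: [][]<>~(p & s) requires []<>~(p & s) at every successor {0}.
      At 0: []<>~(p & s) is true.
    So [][]<>~(p & s) is true at 0.

No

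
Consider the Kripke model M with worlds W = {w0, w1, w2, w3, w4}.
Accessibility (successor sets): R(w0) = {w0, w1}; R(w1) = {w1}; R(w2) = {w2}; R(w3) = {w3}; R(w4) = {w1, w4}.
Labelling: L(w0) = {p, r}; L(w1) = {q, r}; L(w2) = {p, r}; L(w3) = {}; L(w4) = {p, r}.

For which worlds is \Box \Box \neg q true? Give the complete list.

Recall that \Box ψ holds at a world iff ψ holds at every accessible world, and \Diamond ψ holds iff ψ holds at some accessible world.
Let φ = \Box \Box \neg q. Evaluate φ at each world:
  w0 (successors {w0, w1}): φ is false.
  w1 (successors {w1}): φ is false.
  w2 (successors {w2}): φ is true.
  w3 (successors {w3}): φ is true.
  w4 (successors {w1, w4}): φ is false.
For instance, at w1:
  At w1: \Box \Box \neg q requires \Box \neg q at every successor {w1}.
    \Box \neg q fails at w1, so \Box \Box \neg q is false at w1.
      At w1: \Box \neg q requires \neg q at every successor {w1}.
        \neg q fails at w1, so \Box \neg q is false at w1.
Satisfying worlds: {w2, w3}

w2, w3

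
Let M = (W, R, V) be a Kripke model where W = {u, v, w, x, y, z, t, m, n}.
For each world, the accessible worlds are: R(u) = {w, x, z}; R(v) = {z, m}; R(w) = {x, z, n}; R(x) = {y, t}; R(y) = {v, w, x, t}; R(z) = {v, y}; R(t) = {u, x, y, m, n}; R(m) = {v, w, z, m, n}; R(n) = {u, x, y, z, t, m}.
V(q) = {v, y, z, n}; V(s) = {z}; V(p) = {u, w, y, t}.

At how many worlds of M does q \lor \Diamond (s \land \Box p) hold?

4

Let φ = q \lor \Diamond (s \land \Box p). Evaluate φ at each world:
  u (successors {w, x, z}): φ is false.
  v (successors {z, m}): φ is true.
  w (successors {x, z, n}): φ is false.
  x (successors {y, t}): φ is false.
  y (successors {v, w, x, t}): φ is true.
  z (successors {v, y}): φ is true.
  t (successors {u, x, y, m, n}): φ is false.
  m (successors {v, w, z, m, n}): φ is false.
  n (successors {u, x, y, z, t, m}): φ is true.
For instance, at n:
  At n: q is true, \Diamond (s \land \Box p) is false, so q \lor \Diamond (s \land \Box p) is true.
    At n: \Diamond (s \land \Box p) requires s \land \Box p at some successor in {u, x, y, z, t, m}.
      At u: s \land \Box p is false.
      At x: s \land \Box p is false.
      At y: s \land \Box p is false.
      At z: s \land \Box p is false.
      At t: s \land \Box p is false.
      At m: s \land \Box p is false.
    So \Diamond (s \land \Box p) is false at n.
Satisfying worlds: {v, y, z, n}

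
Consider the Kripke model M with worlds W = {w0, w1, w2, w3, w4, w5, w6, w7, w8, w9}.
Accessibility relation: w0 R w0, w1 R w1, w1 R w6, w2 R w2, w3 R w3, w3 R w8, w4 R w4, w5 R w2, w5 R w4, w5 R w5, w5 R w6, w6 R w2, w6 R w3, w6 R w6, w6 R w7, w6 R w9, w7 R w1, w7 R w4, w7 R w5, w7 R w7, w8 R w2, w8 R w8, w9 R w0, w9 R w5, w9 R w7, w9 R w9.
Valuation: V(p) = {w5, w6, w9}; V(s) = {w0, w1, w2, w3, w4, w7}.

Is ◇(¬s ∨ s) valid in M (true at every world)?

Yes

Let φ = ◇(¬s ∨ s). Evaluate φ at each world:
  w0 (successors {w0}): φ is true.
  w1 (successors {w1, w6}): φ is true.
  w2 (successors {w2}): φ is true.
  w3 (successors {w3, w8}): φ is true.
  w4 (successors {w4}): φ is true.
  w5 (successors {w2, w4, w5, w6}): φ is true.
  w6 (successors {w2, w3, w6, w7, w9}): φ is true.
  w7 (successors {w1, w4, w5, w7}): φ is true.
  w8 (successors {w2, w8}): φ is true.
  w9 (successors {w0, w5, w7, w9}): φ is true.
For instance, at w9:
  At w9: ◇(¬s ∨ s) requires ¬s ∨ s at some successor in {w0, w5, w7, w9}.
    ¬s ∨ s holds at w0, so ◇(¬s ∨ s) is true at w9.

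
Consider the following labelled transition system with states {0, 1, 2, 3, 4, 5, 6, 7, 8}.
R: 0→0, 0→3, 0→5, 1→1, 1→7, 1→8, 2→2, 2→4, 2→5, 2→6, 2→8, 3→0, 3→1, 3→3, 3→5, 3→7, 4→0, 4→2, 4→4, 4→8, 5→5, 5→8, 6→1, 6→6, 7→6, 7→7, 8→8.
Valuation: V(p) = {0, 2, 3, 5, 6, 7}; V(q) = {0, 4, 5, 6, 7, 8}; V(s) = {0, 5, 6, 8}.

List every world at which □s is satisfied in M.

Let φ = □s. Evaluate φ at each world:
  0 (successors {0, 3, 5}): φ is false.
  1 (successors {1, 7, 8}): φ is false.
  2 (successors {2, 4, 5, 6, 8}): φ is false.
  3 (successors {0, 1, 3, 5, 7}): φ is false.
  4 (successors {0, 2, 4, 8}): φ is false.
  5 (successors {5, 8}): φ is true.
  6 (successors {1, 6}): φ is false.
  7 (successors {6, 7}): φ is false.
  8 (successors {8}): φ is true.
For instance, at 7:
  At 7: □s requires s at every successor {6, 7}.
    s fails at 7, so □s is false at 7.
Satisfying worlds: {5, 8}

5, 8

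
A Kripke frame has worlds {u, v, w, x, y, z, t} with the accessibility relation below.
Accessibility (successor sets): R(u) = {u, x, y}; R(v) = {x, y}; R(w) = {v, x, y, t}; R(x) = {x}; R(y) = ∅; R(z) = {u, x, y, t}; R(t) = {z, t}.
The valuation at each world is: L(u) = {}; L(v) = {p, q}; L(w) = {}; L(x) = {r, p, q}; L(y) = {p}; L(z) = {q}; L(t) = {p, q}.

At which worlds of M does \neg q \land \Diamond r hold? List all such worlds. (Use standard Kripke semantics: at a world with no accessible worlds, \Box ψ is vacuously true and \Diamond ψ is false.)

u, w

Let φ = \neg q \land \Diamond r. Evaluate φ at each world:
  u (successors {u, x, y}): φ is true.
  v (successors {x, y}): φ is false.
  w (successors {v, x, y, t}): φ is true.
  x (successors {x}): φ is false.
  y (successors ∅): φ is false.
  z (successors {u, x, y, t}): φ is false.
  t (successors {z, t}): φ is false.
For instance, at z:
  At z: \neg q is false, \Diamond r is true, so \neg q \land \Diamond r is false.
    At z: \Diamond r requires r at some successor in {u, x, y, t}.
      r holds at x, so \Diamond r is true at z.
Satisfying worlds: {u, w}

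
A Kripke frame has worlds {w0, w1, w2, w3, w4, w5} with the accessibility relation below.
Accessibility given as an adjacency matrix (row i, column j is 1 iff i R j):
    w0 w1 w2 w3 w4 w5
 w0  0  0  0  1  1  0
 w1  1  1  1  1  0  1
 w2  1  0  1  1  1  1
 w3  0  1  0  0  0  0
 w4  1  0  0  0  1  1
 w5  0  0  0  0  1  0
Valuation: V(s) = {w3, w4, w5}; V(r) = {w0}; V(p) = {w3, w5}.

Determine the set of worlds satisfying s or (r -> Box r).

w1, w2, w3, w4, w5

Recall that Box ψ holds at a world iff ψ holds at every accessible world, and Dia ψ holds iff ψ holds at some accessible world.
Let φ = s or (r -> Box r). Evaluate φ at each world:
  w0 (successors {w3, w4}): φ is false.
  w1 (successors {w0, w1, w2, w3, w5}): φ is true.
  w2 (successors {w0, w2, w3, w4, w5}): φ is true.
  w3 (successors {w1}): φ is true.
  w4 (successors {w0, w4, w5}): φ is true.
  w5 (successors {w4}): φ is true.
For instance, at w2:
  At w2: s is false, r -> Box r is true, so s or (r -> Box r) is true.
    At w2: r is false, Box r is false, so r -> Box r is true.
      At w2: Box r requires r at every successor {w0, w2, w3, w4, w5}.
        r fails at w2, so Box r is false at w2.
Satisfying worlds: {w1, w2, w3, w4, w5}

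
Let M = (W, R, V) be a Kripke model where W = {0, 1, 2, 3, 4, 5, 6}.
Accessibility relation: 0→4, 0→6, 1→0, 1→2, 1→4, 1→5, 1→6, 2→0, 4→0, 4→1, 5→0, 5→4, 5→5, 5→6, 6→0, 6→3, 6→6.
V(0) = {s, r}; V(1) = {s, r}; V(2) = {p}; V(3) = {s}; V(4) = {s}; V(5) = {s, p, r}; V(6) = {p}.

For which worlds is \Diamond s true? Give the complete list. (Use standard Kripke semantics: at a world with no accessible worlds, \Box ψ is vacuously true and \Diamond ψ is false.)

0, 1, 2, 4, 5, 6

Let φ = \Diamond s. Evaluate φ at each world:
  0 (successors {4, 6}): φ is true.
  1 (successors {0, 2, 4, 5, 6}): φ is true.
  2 (successors {0}): φ is true.
  3 (successors ∅): φ is false.
  4 (successors {0, 1}): φ is true.
  5 (successors {0, 4, 5, 6}): φ is true.
  6 (successors {0, 3, 6}): φ is true.
For instance, at 2:
  At 2: \Diamond s requires s at some successor in {0}.
    s holds at 0, so \Diamond s is true at 2.
Satisfying worlds: {0, 1, 2, 4, 5, 6}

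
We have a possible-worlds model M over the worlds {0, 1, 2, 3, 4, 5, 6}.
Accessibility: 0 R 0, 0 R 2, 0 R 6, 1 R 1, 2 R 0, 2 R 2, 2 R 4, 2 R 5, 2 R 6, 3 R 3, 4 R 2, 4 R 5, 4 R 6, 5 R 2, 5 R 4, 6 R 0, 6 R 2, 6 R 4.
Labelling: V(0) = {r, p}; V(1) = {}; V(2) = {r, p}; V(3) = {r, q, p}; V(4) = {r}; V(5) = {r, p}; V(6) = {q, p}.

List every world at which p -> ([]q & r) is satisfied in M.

1, 3, 4

Recall that []ψ holds at a world iff ψ holds at every accessible world, and <>ψ holds iff ψ holds at some accessible world.
Let φ = p -> ([]q & r). Evaluate φ at each world:
  0 (successors {0, 2, 6}): φ is false.
  1 (successors {1}): φ is true.
  2 (successors {0, 2, 4, 5, 6}): φ is false.
  3 (successors {3}): φ is true.
  4 (successors {2, 5, 6}): φ is true.
  5 (successors {2, 4}): φ is false.
  6 (successors {0, 2, 4}): φ is false.
For instance, at 6:
  At 6: p is true, []q & r is false, so p -> ([]q & r) is false.
    At 6: []q is false, r is false, so []q & r is false.
      At 6: []q requires q at every successor {0, 2, 4}.
        q fails at 0, so []q is false at 6.
Satisfying worlds: {1, 3, 4}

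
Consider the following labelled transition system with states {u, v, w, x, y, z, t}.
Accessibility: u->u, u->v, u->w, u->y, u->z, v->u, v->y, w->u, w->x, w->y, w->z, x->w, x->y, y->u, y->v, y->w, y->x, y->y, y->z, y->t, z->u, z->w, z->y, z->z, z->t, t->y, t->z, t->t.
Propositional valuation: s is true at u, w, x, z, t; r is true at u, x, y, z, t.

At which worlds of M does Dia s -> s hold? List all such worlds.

Let φ = Dia s -> s. Evaluate φ at each world:
  u (successors {u, v, w, y, z}): φ is true.
  v (successors {u, y}): φ is false.
  w (successors {u, x, y, z}): φ is true.
  x (successors {w, y}): φ is true.
  y (successors {u, v, w, x, y, z, t}): φ is false.
  z (successors {u, w, y, z, t}): φ is true.
  t (successors {y, z, t}): φ is true.
For instance, at x:
  At x: Dia s is true, s is true, so Dia s -> s is true.
    At x: Dia s requires s at some successor in {w, y}.
      s holds at w, so Dia s is true at x.
Satisfying worlds: {u, w, x, z, t}

u, w, x, z, t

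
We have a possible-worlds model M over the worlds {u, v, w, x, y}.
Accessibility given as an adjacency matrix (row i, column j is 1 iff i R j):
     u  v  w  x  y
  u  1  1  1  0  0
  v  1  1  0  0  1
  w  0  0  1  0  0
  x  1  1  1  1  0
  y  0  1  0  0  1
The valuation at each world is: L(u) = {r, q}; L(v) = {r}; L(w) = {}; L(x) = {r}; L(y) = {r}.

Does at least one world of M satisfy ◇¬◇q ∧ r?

Recall that ◇ψ holds at a world iff ψ holds at some accessible world.
Let φ = ◇¬◇q ∧ r. Evaluate φ at each world:
  u (successors {u, v, w}): φ is true.
  v (successors {u, v, y}): φ is true.
  w (successors {w}): φ is false.
  x (successors {u, v, w, x}): φ is true.
  y (successors {v, y}): φ is true.
Detail at u (witness):
  At u: ◇¬◇q is true, r is true, so ◇¬◇q ∧ r is true.
    At u: ◇¬◇q requires ¬◇q at some successor in {u, v, w}.
      ¬◇q holds at w, so ◇¬◇q is true at u.

Yes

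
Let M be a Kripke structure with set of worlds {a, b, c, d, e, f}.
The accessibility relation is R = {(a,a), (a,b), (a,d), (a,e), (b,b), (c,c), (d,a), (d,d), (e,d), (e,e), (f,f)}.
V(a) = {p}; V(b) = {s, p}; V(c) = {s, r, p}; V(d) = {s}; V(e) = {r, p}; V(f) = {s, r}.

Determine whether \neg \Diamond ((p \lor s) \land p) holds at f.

At f: \Diamond ((p \lor s) \land p) is false, so \neg \Diamond ((p \lor s) \land p) is true.
  At f: \Diamond ((p \lor s) \land p) requires (p \lor s) \land p at some successor in {f}.
    At f: (p \lor s) \land p is false.
  So \Diamond ((p \lor s) \land p) is false at f.

Yes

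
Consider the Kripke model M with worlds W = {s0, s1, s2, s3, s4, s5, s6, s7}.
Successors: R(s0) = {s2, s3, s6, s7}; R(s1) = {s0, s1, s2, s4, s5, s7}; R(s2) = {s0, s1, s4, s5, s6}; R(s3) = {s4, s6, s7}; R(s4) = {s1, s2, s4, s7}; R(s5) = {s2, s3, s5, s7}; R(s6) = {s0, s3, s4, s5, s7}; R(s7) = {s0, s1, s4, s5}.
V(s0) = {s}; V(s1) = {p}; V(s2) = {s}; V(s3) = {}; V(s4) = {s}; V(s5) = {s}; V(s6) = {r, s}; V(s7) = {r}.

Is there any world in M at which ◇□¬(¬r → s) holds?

No

Let φ = ◇□¬(¬r → s). Evaluate φ at each world:
  s0 (successors {s2, s3, s6, s7}): φ is false.
  s1 (successors {s0, s1, s2, s4, s5, s7}): φ is false.
  s2 (successors {s0, s1, s4, s5, s6}): φ is false.
  s3 (successors {s4, s6, s7}): φ is false.
  s4 (successors {s1, s2, s4, s7}): φ is false.
  s5 (successors {s2, s3, s5, s7}): φ is false.
  s6 (successors {s0, s3, s4, s5, s7}): φ is false.
  s7 (successors {s0, s1, s4, s5}): φ is false.
For instance, at s6:
  At s6: ◇□¬(¬r → s) requires □¬(¬r → s) at some successor in {s0, s3, s4, s5, s7}.
    At s0: □¬(¬r → s) is false.
    At s3: □¬(¬r → s) is false.
    At s4: □¬(¬r → s) is false.
    At s5: □¬(¬r → s) is false.
    At s7: □¬(¬r → s) is false.
  So ◇□¬(¬r → s) is false at s6.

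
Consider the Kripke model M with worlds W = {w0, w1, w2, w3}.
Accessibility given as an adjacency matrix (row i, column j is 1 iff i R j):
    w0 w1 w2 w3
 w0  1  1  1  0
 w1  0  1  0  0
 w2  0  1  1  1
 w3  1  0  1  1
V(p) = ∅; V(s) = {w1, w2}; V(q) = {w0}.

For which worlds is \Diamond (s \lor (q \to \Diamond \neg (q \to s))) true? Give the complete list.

Recall that \Diamond ψ holds at a world iff ψ holds at some accessible world.
Let φ = \Diamond (s \lor (q \to \Diamond \neg (q \to s))). Evaluate φ at each world:
  w0 (successors {w0, w1, w2}): φ is true.
  w1 (successors {w1}): φ is true.
  w2 (successors {w1, w2, w3}): φ is true.
  w3 (successors {w0, w2, w3}): φ is true.
For instance, at w2:
  At w2: \Diamond (s \lor (q \to \Diamond \neg (q \to s))) requires s \lor (q \to \Diamond \neg (q \to s)) at some successor in {w1, w2, w3}.
    s \lor (q \to \Diamond \neg (q \to s)) holds at w1, so \Diamond (s \lor (q \to \Diamond \neg (q \to s))) is true at w2.
      At w1: s is true, q \to \Diamond \neg (q \to s) is true, so s \lor (q \to \Diamond \neg (q \to s)) is true.
Satisfying worlds: {w0, w1, w2, w3}

w0, w1, w2, w3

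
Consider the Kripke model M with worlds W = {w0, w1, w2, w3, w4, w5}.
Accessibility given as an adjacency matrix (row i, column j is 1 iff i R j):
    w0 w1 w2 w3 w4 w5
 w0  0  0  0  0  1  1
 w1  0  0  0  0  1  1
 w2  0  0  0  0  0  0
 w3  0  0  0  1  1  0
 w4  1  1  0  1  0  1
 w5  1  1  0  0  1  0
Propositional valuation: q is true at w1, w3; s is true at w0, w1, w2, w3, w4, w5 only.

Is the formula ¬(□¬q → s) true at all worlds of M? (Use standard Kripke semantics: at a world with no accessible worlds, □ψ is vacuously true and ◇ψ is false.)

Let φ = ¬(□¬q → s). Evaluate φ at each world:
  w0 (successors {w4, w5}): φ is false.
  w1 (successors {w4, w5}): φ is false.
  w2 (successors ∅): φ is false.
  w3 (successors {w3, w4}): φ is false.
  w4 (successors {w0, w1, w3, w5}): φ is false.
  w5 (successors {w0, w1, w4}): φ is false.
Detail at w0 (counterexample):
  At w0: □¬q → s is true, so ¬(□¬q → s) is false.
    At w0: □¬q is true, s is true, so □¬q → s is true.
      At w0: □¬q requires ¬q at every successor {w4, w5}.
        At w4: ¬q is true.
        At w5: ¬q is true.
      So □¬q is true at w0.

No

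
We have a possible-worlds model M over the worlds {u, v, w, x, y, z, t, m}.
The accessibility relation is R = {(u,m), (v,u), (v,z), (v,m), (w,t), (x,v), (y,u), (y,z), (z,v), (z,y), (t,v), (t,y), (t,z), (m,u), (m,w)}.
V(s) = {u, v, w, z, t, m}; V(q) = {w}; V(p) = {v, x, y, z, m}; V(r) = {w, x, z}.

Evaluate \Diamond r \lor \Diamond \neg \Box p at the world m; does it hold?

Yes

At m: \Diamond r is true, \Diamond \neg \Box p is true, so \Diamond r \lor \Diamond \neg \Box p is true.
  At m: \Diamond r requires r at some successor in {u, w}.
    r holds at w, so \Diamond r is true at m.
  At m: \Diamond \neg \Box p requires \neg \Box p at some successor in {u, w}.
    \neg \Box p holds at w, so \Diamond \neg \Box p is true at m.
      At w: \Box p is false, so \neg \Box p is true.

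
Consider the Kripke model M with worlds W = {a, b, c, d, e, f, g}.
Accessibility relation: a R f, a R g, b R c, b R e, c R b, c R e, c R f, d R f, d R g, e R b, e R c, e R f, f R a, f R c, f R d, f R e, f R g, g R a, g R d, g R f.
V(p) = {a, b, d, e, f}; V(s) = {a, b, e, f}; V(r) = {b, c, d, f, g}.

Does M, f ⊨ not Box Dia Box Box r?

Yes

Recall that Box ψ holds at a world iff ψ holds at every accessible world, and Dia ψ holds iff ψ holds at some accessible world.
At f: Box Dia Box Box r is false, so not Box Dia Box Box r is true.
  At f: Box Dia Box Box r requires Dia Box Box r at every successor {a, c, d, e, g}.
    Dia Box Box r fails at a, so Box Dia Box Box r is false at f.
      At a: Dia Box Box r requires Box Box r at some successor in {f, g}.
        At f: Box Box r is false.
        At g: Box Box r is false.
      So Dia Box Box r is false at a.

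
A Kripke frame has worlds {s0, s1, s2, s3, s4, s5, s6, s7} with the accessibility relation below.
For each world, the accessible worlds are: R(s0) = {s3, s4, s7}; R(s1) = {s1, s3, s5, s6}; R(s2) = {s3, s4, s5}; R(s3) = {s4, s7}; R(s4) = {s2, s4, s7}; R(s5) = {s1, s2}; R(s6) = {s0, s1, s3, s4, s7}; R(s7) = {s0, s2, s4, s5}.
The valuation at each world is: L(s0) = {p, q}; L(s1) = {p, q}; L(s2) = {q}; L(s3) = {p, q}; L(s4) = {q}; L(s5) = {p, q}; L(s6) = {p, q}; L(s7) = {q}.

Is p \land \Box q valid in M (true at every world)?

Let φ = p \land \Box q. Evaluate φ at each world:
  s0 (successors {s3, s4, s7}): φ is true.
  s1 (successors {s1, s3, s5, s6}): φ is true.
  s2 (successors {s3, s4, s5}): φ is false.
  s3 (successors {s4, s7}): φ is true.
  s4 (successors {s2, s4, s7}): φ is false.
  s5 (successors {s1, s2}): φ is true.
  s6 (successors {s0, s1, s3, s4, s7}): φ is true.
  s7 (successors {s0, s2, s4, s5}): φ is false.
Detail at s2 (counterexample):
  At s2: p is false, \Box q is true, so p \land \Box q is false.
    At s2: \Box q requires q at every successor {s3, s4, s5}.
      At s3: q is true.
      At s4: q is true.
      At s5: q is true.
    So \Box q is true at s2.

No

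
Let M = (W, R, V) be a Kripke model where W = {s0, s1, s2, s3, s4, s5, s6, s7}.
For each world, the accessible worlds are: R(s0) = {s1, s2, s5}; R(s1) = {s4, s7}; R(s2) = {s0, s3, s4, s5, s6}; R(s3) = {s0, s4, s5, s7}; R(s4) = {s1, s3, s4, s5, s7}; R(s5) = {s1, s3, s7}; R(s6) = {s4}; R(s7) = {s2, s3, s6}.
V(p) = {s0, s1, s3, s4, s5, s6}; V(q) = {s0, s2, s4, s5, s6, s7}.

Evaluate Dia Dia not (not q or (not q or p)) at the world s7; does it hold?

Yes

At s7: Dia Dia not (not q or (not q or p)) requires Dia not (not q or (not q or p)) at some successor in {s2, s3, s6}.
  Dia not (not q or (not q or p)) holds at s3, so Dia Dia not (not q or (not q or p)) is true at s7.
    At s3: Dia not (not q or (not q or p)) requires not (not q or (not q or p)) at some successor in {s0, s4, s5, s7}.
      not (not q or (not q or p)) holds at s7, so Dia not (not q or (not q or p)) is true at s3.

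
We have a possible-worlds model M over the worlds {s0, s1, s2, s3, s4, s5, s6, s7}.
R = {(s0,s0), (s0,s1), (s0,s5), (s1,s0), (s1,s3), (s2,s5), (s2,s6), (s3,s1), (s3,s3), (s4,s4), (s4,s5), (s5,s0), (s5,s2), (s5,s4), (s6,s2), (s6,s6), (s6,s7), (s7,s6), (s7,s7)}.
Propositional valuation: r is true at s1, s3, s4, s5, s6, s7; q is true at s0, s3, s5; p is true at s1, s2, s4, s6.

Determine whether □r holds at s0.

No

At s0: □r requires r at every successor {s0, s1, s5}.
  r fails at s0, so □r is false at s0.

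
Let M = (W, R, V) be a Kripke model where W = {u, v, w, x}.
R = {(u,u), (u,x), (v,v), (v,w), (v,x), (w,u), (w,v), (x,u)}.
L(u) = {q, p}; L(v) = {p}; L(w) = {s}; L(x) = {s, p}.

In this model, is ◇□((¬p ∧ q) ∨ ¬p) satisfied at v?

At v: ◇□((¬p ∧ q) ∨ ¬p) requires □((¬p ∧ q) ∨ ¬p) at some successor in {v, w, x}.
  At v: □((¬p ∧ q) ∨ ¬p) is false.
  At w: □((¬p ∧ q) ∨ ¬p) is false.
  At x: □((¬p ∧ q) ∨ ¬p) is false.
So ◇□((¬p ∧ q) ∨ ¬p) is false at v.

No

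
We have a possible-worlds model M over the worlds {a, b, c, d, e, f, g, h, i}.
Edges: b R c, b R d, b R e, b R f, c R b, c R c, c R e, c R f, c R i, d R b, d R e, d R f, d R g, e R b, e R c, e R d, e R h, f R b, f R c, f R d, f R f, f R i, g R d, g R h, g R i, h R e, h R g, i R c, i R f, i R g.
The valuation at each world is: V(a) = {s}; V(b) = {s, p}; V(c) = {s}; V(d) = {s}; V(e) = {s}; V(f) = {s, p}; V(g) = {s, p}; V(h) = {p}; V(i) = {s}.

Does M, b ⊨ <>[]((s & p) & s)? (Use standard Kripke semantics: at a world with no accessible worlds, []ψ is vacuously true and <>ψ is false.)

Recall that []ψ holds at a world iff ψ holds at every accessible world, and <>ψ holds iff ψ holds at some accessible world.
At b: <>[]((s & p) & s) requires []((s & p) & s) at some successor in {c, d, e, f}.
  At c: []((s & p) & s) is false.
  At d: []((s & p) & s) is false.
  At e: []((s & p) & s) is false.
  At f: []((s & p) & s) is false.
So <>[]((s & p) & s) is false at b.

No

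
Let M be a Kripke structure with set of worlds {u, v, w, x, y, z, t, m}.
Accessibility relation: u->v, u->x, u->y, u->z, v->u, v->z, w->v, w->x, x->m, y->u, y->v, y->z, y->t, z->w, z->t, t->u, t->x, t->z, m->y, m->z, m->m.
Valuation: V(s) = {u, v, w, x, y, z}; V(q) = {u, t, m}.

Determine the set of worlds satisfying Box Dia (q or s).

Recall that Box ψ holds at a world iff ψ holds at every accessible world, and Dia ψ holds iff ψ holds at some accessible world.
Let φ = Box Dia (q or s). Evaluate φ at each world:
  u (successors {v, x, y, z}): φ is true.
  v (successors {u, z}): φ is true.
  w (successors {v, x}): φ is true.
  x (successors {m}): φ is true.
  y (successors {u, v, z, t}): φ is true.
  z (successors {w, t}): φ is true.
  t (successors {u, x, z}): φ is true.
  m (successors {y, z, m}): φ is true.
For instance, at v:
  At v: Box Dia (q or s) requires Dia (q or s) at every successor {u, z}.
      At u: Dia (q or s) requires q or s at some successor in {v, x, y, z}.
        q or s holds at v, so Dia (q or s) is true at u.
      At z: Dia (q or s) requires q or s at some successor in {w, t}.
        q or s holds at w, so Dia (q or s) is true at z.
  So Box Dia (q or s) is true at v.
Satisfying worlds: {u, v, w, x, y, z, t, m}

u, v, w, x, y, z, t, m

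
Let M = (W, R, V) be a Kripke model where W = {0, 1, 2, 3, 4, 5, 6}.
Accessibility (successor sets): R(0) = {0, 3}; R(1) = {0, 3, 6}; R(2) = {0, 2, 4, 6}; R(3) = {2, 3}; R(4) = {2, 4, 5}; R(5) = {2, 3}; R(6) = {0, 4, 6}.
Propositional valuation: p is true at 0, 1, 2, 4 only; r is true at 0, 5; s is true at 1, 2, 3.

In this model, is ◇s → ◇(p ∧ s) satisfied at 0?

No

At 0: ◇s is true, ◇(p ∧ s) is false, so ◇s → ◇(p ∧ s) is false.
  At 0: ◇s requires s at some successor in {0, 3}.
    s holds at 3, so ◇s is true at 0.
  At 0: ◇(p ∧ s) requires p ∧ s at some successor in {0, 3}.
    At 0: p ∧ s is false.
    At 3: p ∧ s is false.
  So ◇(p ∧ s) is false at 0.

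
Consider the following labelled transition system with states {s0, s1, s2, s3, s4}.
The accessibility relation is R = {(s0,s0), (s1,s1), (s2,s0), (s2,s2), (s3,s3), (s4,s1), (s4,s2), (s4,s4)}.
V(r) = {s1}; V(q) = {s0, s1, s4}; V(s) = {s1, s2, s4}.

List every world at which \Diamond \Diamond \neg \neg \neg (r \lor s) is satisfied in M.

s0, s2, s3, s4

Let φ = \Diamond \Diamond \neg \neg \neg (r \lor s). Evaluate φ at each world:
  s0 (successors {s0}): φ is true.
  s1 (successors {s1}): φ is false.
  s2 (successors {s0, s2}): φ is true.
  s3 (successors {s3}): φ is true.
  s4 (successors {s1, s2, s4}): φ is true.
For instance, at s4:
  At s4: \Diamond \Diamond \neg \neg \neg (r \lor s) requires \Diamond \neg \neg \neg (r \lor s) at some successor in {s1, s2, s4}.
    \Diamond \neg \neg \neg (r \lor s) holds at s2, so \Diamond \Diamond \neg \neg \neg (r \lor s) is true at s4.
      At s2: \Diamond \neg \neg \neg (r \lor s) requires \neg \neg \neg (r \lor s) at some successor in {s0, s2}.
        \neg \neg \neg (r \lor s) holds at s0, so \Diamond \neg \neg \neg (r \lor s) is true at s2.
Satisfying worlds: {s0, s2, s3, s4}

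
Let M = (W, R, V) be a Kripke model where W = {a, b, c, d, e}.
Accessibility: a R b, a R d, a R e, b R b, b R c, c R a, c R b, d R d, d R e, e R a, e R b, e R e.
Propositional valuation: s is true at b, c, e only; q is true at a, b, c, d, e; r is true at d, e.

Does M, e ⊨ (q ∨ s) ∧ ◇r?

At e: q ∨ s is true, ◇r is true, so (q ∨ s) ∧ ◇r is true.
  At e: ◇r requires r at some successor in {a, b, e}.
    r holds at e, so ◇r is true at e.

Yes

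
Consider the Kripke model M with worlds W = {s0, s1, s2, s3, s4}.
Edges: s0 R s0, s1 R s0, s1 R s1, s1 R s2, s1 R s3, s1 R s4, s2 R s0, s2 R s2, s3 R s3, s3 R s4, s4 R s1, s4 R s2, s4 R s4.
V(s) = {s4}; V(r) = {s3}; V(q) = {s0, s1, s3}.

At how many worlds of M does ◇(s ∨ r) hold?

3

Let φ = ◇(s ∨ r). Evaluate φ at each world:
  s0 (successors {s0}): φ is false.
  s1 (successors {s0, s1, s2, s3, s4}): φ is true.
  s2 (successors {s0, s2}): φ is false.
  s3 (successors {s3, s4}): φ is true.
  s4 (successors {s1, s2, s4}): φ is true.
For instance, at s1:
  At s1: ◇(s ∨ r) requires s ∨ r at some successor in {s0, s1, s2, s3, s4}.
    s ∨ r holds at s3, so ◇(s ∨ r) is true at s1.
Satisfying worlds: {s1, s3, s4}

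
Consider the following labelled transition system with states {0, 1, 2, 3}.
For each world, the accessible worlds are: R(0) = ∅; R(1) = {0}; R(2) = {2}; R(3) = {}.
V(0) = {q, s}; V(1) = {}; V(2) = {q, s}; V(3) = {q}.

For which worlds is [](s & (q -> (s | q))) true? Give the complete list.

Let φ = [](s & (q -> (s | q))). Evaluate φ at each world:
  0 (successors ∅): φ is true.
  1 (successors {0}): φ is true.
  2 (successors {2}): φ is true.
  3 (successors ∅): φ is true.
For instance, at 2:
  At 2: [](s & (q -> (s | q))) requires s & (q -> (s | q)) at every successor {2}.
    At 2: s & (q -> (s | q)) is true.
  So [](s & (q -> (s | q))) is true at 2.
Satisfying worlds: {0, 1, 2, 3}

0, 1, 2, 3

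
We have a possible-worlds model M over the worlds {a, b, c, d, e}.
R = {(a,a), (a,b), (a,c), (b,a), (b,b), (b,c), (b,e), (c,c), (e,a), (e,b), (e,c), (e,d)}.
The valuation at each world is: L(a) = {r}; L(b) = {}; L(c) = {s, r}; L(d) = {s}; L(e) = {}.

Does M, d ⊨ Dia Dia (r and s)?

No

Recall that Dia ψ holds at a world iff ψ holds at some accessible world.
At d: no accessible worlds, so Dia Dia (r and s) is false.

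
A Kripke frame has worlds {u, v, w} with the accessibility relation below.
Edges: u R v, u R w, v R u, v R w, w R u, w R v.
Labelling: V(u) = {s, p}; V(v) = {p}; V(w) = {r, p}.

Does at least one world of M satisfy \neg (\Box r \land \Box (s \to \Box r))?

Let φ = \neg (\Box r \land \Box (s \to \Box r)). Evaluate φ at each world:
  u (successors {v, w}): φ is true.
  v (successors {u, w}): φ is true.
  w (successors {u, v}): φ is true.
Detail at u (witness):
  At u: \Box r \land \Box (s \to \Box r) is false, so \neg (\Box r \land \Box (s \to \Box r)) is true.
    At u: \Box r is false, \Box (s \to \Box r) is true, so \Box r \land \Box (s \to \Box r) is false.
      At u: \Box r requires r at every successor {v, w}.
        r fails at v, so \Box r is false at u.
      At u: \Box (s \to \Box r) requires s \to \Box r at every successor {v, w}.
        At v: s \to \Box r is true.
        At w: s \to \Box r is true.
      So \Box (s \to \Box r) is true at u.

Yes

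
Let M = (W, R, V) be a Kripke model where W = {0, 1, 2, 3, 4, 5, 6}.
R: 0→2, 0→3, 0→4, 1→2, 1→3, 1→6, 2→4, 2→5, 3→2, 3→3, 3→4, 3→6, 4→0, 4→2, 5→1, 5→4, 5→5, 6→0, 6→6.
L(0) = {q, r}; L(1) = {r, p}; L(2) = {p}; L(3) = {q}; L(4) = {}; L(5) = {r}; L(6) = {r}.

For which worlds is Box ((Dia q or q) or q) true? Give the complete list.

Recall that Box ψ holds at a world iff ψ holds at every accessible world, and Dia ψ holds iff ψ holds at some accessible world.
Let φ = Box ((Dia q or q) or q). Evaluate φ at each world:
  0 (successors {2, 3, 4}): φ is false.
  1 (successors {2, 3, 6}): φ is false.
  2 (successors {4, 5}): φ is false.
  3 (successors {2, 3, 4, 6}): φ is false.
  4 (successors {0, 2}): φ is false.
  5 (successors {1, 4, 5}): φ is false.
  6 (successors {0, 6}): φ is true.
For instance, at 6:
  At 6: Box ((Dia q or q) or q) requires (Dia q or q) or q at every successor {0, 6}.
      At 0: Dia q or q is true, q is true, so (Dia q or q) or q is true.
      At 6: Dia q or q is true, q is false, so (Dia q or q) or q is true.
  So Box ((Dia q or q) or q) is true at 6.
Satisfying worlds: {6}

6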